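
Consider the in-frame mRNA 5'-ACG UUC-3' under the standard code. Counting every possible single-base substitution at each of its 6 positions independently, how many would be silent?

Codon 1 (ACG, Thr): 3 synonymous substitutions.
Codon 2 (UUC, Phe): 1 synonymous substitution.
Total: 3 + 1 = 4.

4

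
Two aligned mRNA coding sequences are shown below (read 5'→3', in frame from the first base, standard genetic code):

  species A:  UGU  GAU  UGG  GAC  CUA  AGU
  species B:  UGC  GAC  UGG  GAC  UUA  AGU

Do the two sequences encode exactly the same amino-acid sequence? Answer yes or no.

yes

Codon 1: UGU Cys / UGC Cys — synonymous.
Codon 2: GAU Asp / GAC Asp — synonymous.
Codon 3: UGG Trp / UGG Trp — identical.
Codon 4: GAC Asp / GAC Asp — identical.
Codon 5: CUA Leu / UUA Leu — synonymous.
Codon 6: AGU Ser / AGU Ser — identical.
Nonsynonymous differences: 0 → same protein.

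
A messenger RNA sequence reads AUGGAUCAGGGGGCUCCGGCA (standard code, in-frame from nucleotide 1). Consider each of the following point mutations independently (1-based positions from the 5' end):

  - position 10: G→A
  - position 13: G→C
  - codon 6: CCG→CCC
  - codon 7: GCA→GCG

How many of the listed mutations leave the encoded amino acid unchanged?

Codon 4: GGG (Gly) → AGG (Arg) — missense.
Codon 5: GCU (Ala) → CCU (Pro) — missense.
Codon 6: CCG (Pro) → CCC (Pro) — synonymous.
Codon 7: GCA (Ala) → GCG (Ala) — synonymous.
Synonymous: 2 of 4.

2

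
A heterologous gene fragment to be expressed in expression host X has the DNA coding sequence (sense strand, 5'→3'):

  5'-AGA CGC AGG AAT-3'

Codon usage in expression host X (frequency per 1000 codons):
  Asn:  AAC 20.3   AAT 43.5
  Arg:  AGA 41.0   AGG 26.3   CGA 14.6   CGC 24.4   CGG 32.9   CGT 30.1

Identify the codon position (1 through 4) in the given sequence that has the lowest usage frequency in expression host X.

2

Codon 1 AGA (Arg): 41.0 per 1000.
Codon 2 CGC (Arg): 24.4 per 1000.
Codon 3 AGG (Arg): 26.3 per 1000.
Codon 4 AAT (Asn): 43.5 per 1000.
Lowest frequency is 24.4 at codon 2.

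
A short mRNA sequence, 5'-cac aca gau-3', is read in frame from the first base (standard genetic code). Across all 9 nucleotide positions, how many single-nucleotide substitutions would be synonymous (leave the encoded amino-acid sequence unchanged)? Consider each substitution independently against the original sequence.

5

Codon 1 (CAC, His): 1 synonymous substitution.
Codon 2 (ACA, Thr): 3 synonymous substitutions.
Codon 3 (GAU, Asp): 1 synonymous substitution.
Total: 1 + 3 + 1 = 5.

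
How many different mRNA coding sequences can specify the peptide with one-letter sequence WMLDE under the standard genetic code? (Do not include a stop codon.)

24

Trp: 1 codon.
Met: 1 codon.
Leu: 6 codons.
Asp: 2 codons.
Glu: 2 codons.
1 × 1 × 6 × 2 × 2 = 24.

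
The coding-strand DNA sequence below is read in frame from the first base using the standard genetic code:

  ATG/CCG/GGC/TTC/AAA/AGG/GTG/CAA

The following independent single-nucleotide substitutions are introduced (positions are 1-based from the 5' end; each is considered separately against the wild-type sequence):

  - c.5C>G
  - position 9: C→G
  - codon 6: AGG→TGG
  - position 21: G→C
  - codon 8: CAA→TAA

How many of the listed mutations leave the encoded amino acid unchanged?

Codon 2: CCG (Pro) → CGG (Arg) — missense.
Codon 3: GGC (Gly) → GGG (Gly) — synonymous.
Codon 6: AGG (Arg) → TGG (Trp) — missense.
Codon 7: GTG (Val) → GTC (Val) — synonymous.
Codon 8: CAA (Gln) → TAA (Stop) — nonsense.
Synonymous: 2 of 5.

2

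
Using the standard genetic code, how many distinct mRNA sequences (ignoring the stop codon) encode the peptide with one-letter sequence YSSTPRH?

13824

Tyr: 2 codons.
Ser: 6 codons.
Ser: 6 codons.
Thr: 4 codons.
Pro: 4 codons.
Arg: 6 codons.
His: 2 codons.
2 × 6 × 6 × 4 × 4 × 6 × 2 = 13824.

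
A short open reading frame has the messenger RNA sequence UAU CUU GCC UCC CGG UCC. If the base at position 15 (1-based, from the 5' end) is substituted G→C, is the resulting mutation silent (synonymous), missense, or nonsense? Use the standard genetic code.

silent

Position 15 falls in codon 5: CGG → Arg.
After the substitution the codon is CGC → Arg.
Both encode Arg, so the change is synonymous.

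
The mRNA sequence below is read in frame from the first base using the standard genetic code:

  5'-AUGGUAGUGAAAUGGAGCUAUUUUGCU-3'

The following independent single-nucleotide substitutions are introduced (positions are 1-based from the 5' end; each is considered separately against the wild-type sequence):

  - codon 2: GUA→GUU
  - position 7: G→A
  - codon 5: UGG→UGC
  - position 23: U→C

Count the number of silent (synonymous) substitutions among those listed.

Codon 2: GUA (Val) → GUU (Val) — synonymous.
Codon 3: GUG (Val) → AUG (Met) — missense.
Codon 5: UGG (Trp) → UGC (Cys) — missense.
Codon 8: UUU (Phe) → UCU (Ser) — missense.
Synonymous: 1 of 4.

1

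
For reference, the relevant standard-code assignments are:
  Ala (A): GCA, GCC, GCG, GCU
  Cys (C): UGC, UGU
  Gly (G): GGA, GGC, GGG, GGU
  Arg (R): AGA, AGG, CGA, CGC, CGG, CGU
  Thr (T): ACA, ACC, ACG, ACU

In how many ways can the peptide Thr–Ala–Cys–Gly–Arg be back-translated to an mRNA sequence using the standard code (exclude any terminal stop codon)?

Thr: 4 codons.
Ala: 4 codons.
Cys: 2 codons.
Gly: 4 codons.
Arg: 6 codons.
4 × 4 × 2 × 4 × 6 = 768.

768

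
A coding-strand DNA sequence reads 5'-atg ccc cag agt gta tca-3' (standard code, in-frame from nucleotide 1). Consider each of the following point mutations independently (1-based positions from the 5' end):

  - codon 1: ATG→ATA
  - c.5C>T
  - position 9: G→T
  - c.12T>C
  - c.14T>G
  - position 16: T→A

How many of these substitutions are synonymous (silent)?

1

Codon 1: ATG (Met) → ATA (Ile) — missense.
Codon 2: CCC (Pro) → CTC (Leu) — missense.
Codon 3: CAG (Gln) → CAT (His) — missense.
Codon 4: AGT (Ser) → AGC (Ser) — synonymous.
Codon 5: GTA (Val) → GGA (Gly) — missense.
Codon 6: TCA (Ser) → ACA (Thr) — missense.
Synonymous: 1 of 6.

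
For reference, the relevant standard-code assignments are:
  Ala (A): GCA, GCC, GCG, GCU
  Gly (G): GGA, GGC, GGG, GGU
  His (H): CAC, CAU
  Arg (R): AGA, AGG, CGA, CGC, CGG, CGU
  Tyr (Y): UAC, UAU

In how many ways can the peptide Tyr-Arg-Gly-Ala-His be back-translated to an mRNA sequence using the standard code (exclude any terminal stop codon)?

Tyr: 2 codons.
Arg: 6 codons.
Gly: 4 codons.
Ala: 4 codons.
His: 2 codons.
2 × 6 × 4 × 4 × 2 = 384.

384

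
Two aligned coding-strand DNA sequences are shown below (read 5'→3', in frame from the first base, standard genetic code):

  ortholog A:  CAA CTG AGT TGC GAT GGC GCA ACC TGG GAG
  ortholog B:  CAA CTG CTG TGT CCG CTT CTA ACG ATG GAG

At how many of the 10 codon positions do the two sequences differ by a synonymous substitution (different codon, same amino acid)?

Codon 1: CAA Gln / CAA Gln — identical.
Codon 2: CTG Leu / CTG Leu — identical.
Codon 3: AGT Ser / CTG Leu — nonsynonymous.
Codon 4: TGC Cys / TGT Cys — synonymous.
Codon 5: GAT Asp / CCG Pro — nonsynonymous.
Codon 6: GGC Gly / CTT Leu — nonsynonymous.
Codon 7: GCA Ala / CTA Leu — nonsynonymous.
Codon 8: ACC Thr / ACG Thr — synonymous.
Codon 9: TGG Trp / ATG Met — nonsynonymous.
Codon 10: GAG Glu / GAG Glu — identical.
Synonymous differences: 2.

2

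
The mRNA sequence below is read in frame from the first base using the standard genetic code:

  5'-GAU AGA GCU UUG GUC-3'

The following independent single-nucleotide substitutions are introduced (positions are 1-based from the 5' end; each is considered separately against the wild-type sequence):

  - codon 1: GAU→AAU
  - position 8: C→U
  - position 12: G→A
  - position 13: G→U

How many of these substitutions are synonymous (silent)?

Codon 1: GAU (Asp) → AAU (Asn) — missense.
Codon 3: GCU (Ala) → GUU (Val) — missense.
Codon 4: UUG (Leu) → UUA (Leu) — synonymous.
Codon 5: GUC (Val) → UUC (Phe) — missense.
Synonymous: 1 of 4.

1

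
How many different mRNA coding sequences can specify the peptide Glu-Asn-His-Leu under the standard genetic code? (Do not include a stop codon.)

48

Glu: 2 codons.
Asn: 2 codons.
His: 2 codons.
Leu: 6 codons.
2 × 2 × 2 × 6 = 48.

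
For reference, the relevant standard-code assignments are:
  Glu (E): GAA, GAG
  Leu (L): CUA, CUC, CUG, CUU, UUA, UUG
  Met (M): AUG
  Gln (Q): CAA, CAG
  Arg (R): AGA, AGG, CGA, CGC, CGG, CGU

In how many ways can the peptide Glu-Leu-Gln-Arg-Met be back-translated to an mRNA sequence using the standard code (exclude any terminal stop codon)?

144

Glu: 2 codons.
Leu: 6 codons.
Gln: 2 codons.
Arg: 6 codons.
Met: 1 codon.
2 × 6 × 2 × 6 × 1 = 144.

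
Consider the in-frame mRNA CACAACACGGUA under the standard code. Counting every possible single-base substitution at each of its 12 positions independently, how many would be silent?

8

Codon 1 (CAC, His): 1 synonymous substitution.
Codon 2 (AAC, Asn): 1 synonymous substitution.
Codon 3 (ACG, Thr): 3 synonymous substitutions.
Codon 4 (GUA, Val): 3 synonymous substitutions.
Total: 1 + 1 + 3 + 3 = 8.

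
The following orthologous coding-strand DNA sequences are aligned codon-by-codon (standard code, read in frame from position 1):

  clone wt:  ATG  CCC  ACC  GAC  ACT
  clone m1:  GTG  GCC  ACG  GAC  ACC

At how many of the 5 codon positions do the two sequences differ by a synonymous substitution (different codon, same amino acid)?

Codon 1: ATG Met / GTG Val — nonsynonymous.
Codon 2: CCC Pro / GCC Ala — nonsynonymous.
Codon 3: ACC Thr / ACG Thr — synonymous.
Codon 4: GAC Asp / GAC Asp — identical.
Codon 5: ACT Thr / ACC Thr — synonymous.
Synonymous differences: 2.

2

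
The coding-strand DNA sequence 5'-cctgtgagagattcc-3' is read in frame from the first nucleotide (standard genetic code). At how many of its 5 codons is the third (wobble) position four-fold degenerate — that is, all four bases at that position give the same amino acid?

3

Codon 1 CCT (Pro): third position 4-fold.
Codon 2 GTG (Val): third position 4-fold.
Codon 3 AGA (Arg): third position 2-fold.
Codon 4 GAT (Asp): third position 2-fold.
Codon 5 TCC (Ser): third position 4-fold.
Four-fold degenerate third positions: 3.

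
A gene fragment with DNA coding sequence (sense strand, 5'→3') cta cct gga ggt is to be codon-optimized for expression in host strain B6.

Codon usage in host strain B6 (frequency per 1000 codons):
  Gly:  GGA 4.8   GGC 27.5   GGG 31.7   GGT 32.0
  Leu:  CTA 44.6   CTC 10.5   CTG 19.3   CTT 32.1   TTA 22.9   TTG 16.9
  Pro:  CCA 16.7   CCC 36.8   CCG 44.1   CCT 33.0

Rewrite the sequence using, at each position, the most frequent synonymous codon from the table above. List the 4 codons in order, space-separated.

CTA CCG GGT GGT

Codon 1 (Leu): best is CTA at 44.6.
Codon 2 (Pro): best is CCG at 44.1.
Codon 3 (Gly): best is GGT at 32.0.
Codon 4 (Gly): best is GGT at 32.0.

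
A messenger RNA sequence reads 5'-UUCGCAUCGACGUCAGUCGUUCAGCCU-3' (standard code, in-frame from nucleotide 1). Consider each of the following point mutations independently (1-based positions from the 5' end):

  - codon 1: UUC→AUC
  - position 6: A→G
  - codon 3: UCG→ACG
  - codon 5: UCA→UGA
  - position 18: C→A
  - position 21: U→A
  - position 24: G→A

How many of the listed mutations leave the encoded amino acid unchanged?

4

Codon 1: UUC (Phe) → AUC (Ile) — missense.
Codon 2: GCA (Ala) → GCG (Ala) — synonymous.
Codon 3: UCG (Ser) → ACG (Thr) — missense.
Codon 5: UCA (Ser) → UGA (Stop) — nonsense.
Codon 6: GUC (Val) → GUA (Val) — synonymous.
Codon 7: GUU (Val) → GUA (Val) — synonymous.
Codon 8: CAG (Gln) → CAA (Gln) — synonymous.
Synonymous: 4 of 7.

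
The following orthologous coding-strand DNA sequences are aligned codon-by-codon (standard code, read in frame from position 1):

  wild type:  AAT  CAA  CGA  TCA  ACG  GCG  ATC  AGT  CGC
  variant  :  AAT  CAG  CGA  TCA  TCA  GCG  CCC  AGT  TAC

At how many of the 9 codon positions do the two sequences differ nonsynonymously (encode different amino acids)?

3

Codon 1: AAT Asn / AAT Asn — identical.
Codon 2: CAA Gln / CAG Gln — synonymous.
Codon 3: CGA Arg / CGA Arg — identical.
Codon 4: TCA Ser / TCA Ser — identical.
Codon 5: ACG Thr / TCA Ser — nonsynonymous.
Codon 6: GCG Ala / GCG Ala — identical.
Codon 7: ATC Ile / CCC Pro — nonsynonymous.
Codon 8: AGT Ser / AGT Ser — identical.
Codon 9: CGC Arg / TAC Tyr — nonsynonymous.
Nonsynonymous differences: 3.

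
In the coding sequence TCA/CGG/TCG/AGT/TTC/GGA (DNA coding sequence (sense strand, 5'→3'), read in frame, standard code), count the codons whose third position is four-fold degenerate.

4

Codon 1 TCA (Ser): third position 4-fold.
Codon 2 CGG (Arg): third position 4-fold.
Codon 3 TCG (Ser): third position 4-fold.
Codon 4 AGT (Ser): third position 2-fold.
Codon 5 TTC (Phe): third position 2-fold.
Codon 6 GGA (Gly): third position 4-fold.
Four-fold degenerate third positions: 4.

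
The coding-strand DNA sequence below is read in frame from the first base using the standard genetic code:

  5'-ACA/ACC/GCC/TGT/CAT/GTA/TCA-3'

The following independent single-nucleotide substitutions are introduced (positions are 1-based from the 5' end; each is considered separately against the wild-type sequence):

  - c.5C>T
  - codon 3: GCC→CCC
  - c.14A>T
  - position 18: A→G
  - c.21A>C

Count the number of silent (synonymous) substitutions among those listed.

Codon 2: ACC (Thr) → ATC (Ile) — missense.
Codon 3: GCC (Ala) → CCC (Pro) — missense.
Codon 5: CAT (His) → CTT (Leu) — missense.
Codon 6: GTA (Val) → GTG (Val) — synonymous.
Codon 7: TCA (Ser) → TCC (Ser) — synonymous.
Synonymous: 2 of 5.

2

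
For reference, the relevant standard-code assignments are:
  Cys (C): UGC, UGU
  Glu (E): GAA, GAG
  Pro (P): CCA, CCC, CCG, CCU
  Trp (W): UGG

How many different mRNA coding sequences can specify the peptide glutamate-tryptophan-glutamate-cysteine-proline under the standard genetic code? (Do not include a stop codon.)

Glu: 2 codons.
Trp: 1 codon.
Glu: 2 codons.
Cys: 2 codons.
Pro: 4 codons.
2 × 1 × 2 × 2 × 4 = 32.

32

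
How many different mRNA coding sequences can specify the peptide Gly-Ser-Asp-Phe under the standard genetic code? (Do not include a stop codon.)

96

Gly: 4 codons.
Ser: 6 codons.
Asp: 2 codons.
Phe: 2 codons.
4 × 6 × 2 × 2 = 96.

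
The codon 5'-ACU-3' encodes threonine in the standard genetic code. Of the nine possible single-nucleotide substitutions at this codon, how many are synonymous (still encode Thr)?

Position 1: none → 0 synonymous.
Position 2: none → 0 synonymous.
Position 3: ACC, ACA, ACG → 3 synonymous.
Total: 0 + 0 + 3 = 3.

3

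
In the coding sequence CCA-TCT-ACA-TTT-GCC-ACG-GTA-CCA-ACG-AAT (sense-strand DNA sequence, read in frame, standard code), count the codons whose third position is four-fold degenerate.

Codon 1 CCA (Pro): third position 4-fold.
Codon 2 TCT (Ser): third position 4-fold.
Codon 3 ACA (Thr): third position 4-fold.
Codon 4 TTT (Phe): third position 2-fold.
Codon 5 GCC (Ala): third position 4-fold.
Codon 6 ACG (Thr): third position 4-fold.
Codon 7 GTA (Val): third position 4-fold.
Codon 8 CCA (Pro): third position 4-fold.
Codon 9 ACG (Thr): third position 4-fold.
Codon 10 AAT (Asn): third position 2-fold.
Four-fold degenerate third positions: 8.

8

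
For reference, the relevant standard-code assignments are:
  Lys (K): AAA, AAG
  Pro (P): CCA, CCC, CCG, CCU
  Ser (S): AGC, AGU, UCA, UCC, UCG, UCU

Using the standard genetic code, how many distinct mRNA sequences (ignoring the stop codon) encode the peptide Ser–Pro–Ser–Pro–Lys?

Ser: 6 codons.
Pro: 4 codons.
Ser: 6 codons.
Pro: 4 codons.
Lys: 2 codons.
6 × 4 × 6 × 4 × 2 = 1152.

1152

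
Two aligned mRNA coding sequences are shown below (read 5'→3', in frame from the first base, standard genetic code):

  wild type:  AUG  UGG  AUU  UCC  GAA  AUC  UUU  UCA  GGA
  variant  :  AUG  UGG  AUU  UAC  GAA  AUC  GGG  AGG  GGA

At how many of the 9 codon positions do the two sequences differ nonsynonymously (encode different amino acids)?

3

Codon 1: AUG Met / AUG Met — identical.
Codon 2: UGG Trp / UGG Trp — identical.
Codon 3: AUU Ile / AUU Ile — identical.
Codon 4: UCC Ser / UAC Tyr — nonsynonymous.
Codon 5: GAA Glu / GAA Glu — identical.
Codon 6: AUC Ile / AUC Ile — identical.
Codon 7: UUU Phe / GGG Gly — nonsynonymous.
Codon 8: UCA Ser / AGG Arg — nonsynonymous.
Codon 9: GGA Gly / GGA Gly — identical.
Nonsynonymous differences: 3.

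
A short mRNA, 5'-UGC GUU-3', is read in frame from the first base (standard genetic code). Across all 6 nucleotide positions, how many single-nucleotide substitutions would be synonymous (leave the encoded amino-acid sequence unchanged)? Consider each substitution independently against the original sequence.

4

Codon 1 (UGC, Cys): 1 synonymous substitution.
Codon 2 (GUU, Val): 3 synonymous substitutions.
Total: 1 + 3 = 4.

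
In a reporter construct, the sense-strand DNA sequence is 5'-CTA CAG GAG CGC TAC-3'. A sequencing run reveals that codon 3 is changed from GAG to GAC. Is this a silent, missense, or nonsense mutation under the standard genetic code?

missense

Position 9 falls in codon 3: GAG → Glu.
After the substitution the codon is GAC → Asp.
Glu ≠ Asp, so this is a missense mutation.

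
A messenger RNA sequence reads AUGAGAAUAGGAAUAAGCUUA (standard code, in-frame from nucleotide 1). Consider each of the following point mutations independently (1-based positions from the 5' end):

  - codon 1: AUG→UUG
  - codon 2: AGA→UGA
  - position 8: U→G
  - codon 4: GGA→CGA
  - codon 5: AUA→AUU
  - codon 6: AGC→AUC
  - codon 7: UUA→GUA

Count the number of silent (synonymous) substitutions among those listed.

Codon 1: AUG (Met) → UUG (Leu) — missense.
Codon 2: AGA (Arg) → UGA (Stop) — nonsense.
Codon 3: AUA (Ile) → AGA (Arg) — missense.
Codon 4: GGA (Gly) → CGA (Arg) — missense.
Codon 5: AUA (Ile) → AUU (Ile) — synonymous.
Codon 6: AGC (Ser) → AUC (Ile) — missense.
Codon 7: UUA (Leu) → GUA (Val) — missense.
Synonymous: 1 of 7.

1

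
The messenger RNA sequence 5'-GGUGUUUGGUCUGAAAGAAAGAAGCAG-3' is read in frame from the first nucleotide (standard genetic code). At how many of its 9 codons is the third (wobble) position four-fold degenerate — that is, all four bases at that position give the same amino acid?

Codon 1 GGU (Gly): third position 4-fold.
Codon 2 GUU (Val): third position 4-fold.
Codon 3 UGG (Trp): third position 1-fold.
Codon 4 UCU (Ser): third position 4-fold.
Codon 5 GAA (Glu): third position 2-fold.
Codon 6 AGA (Arg): third position 2-fold.
Codon 7 AAG (Lys): third position 2-fold.
Codon 8 AAG (Lys): third position 2-fold.
Codon 9 CAG (Gln): third position 2-fold.
Four-fold degenerate third positions: 3.

3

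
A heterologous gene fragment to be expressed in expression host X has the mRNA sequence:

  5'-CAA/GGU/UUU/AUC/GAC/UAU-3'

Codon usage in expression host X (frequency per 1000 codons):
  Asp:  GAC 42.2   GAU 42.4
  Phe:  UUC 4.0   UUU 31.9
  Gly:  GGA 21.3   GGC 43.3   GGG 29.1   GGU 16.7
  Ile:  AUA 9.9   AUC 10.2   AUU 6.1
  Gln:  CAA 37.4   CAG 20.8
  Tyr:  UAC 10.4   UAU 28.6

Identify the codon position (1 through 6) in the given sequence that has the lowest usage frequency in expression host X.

Codon 1 CAA (Gln): 37.4 per 1000.
Codon 2 GGU (Gly): 16.7 per 1000.
Codon 3 UUU (Phe): 31.9 per 1000.
Codon 4 AUC (Ile): 10.2 per 1000.
Codon 5 GAC (Asp): 42.2 per 1000.
Codon 6 UAU (Tyr): 28.6 per 1000.
Lowest frequency is 10.2 at codon 4.

4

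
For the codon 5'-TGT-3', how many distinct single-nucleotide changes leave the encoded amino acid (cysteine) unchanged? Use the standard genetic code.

Position 1: none → 0 synonymous.
Position 2: none → 0 synonymous.
Position 3: TGC → 1 synonymous.
Total: 0 + 0 + 1 = 1.

1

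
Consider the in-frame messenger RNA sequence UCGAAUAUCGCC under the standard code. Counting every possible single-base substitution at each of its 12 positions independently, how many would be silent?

Codon 1 (UCG, Ser): 3 synonymous substitutions.
Codon 2 (AAU, Asn): 1 synonymous substitution.
Codon 3 (AUC, Ile): 2 synonymous substitutions.
Codon 4 (GCC, Ala): 3 synonymous substitutions.
Total: 3 + 1 + 2 + 3 = 9.

9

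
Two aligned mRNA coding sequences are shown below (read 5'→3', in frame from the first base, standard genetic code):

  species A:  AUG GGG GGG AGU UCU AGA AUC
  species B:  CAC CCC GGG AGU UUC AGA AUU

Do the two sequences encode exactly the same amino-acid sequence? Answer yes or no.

no

Codon 1: AUG Met / CAC His — nonsynonymous.
Codon 2: GGG Gly / CCC Pro — nonsynonymous.
Codon 3: GGG Gly / GGG Gly — identical.
Codon 4: AGU Ser / AGU Ser — identical.
Codon 5: UCU Ser / UUC Phe — nonsynonymous.
Codon 6: AGA Arg / AGA Arg — identical.
Codon 7: AUC Ile / AUU Ile — synonymous.
Nonsynonymous differences: 3 → different protein.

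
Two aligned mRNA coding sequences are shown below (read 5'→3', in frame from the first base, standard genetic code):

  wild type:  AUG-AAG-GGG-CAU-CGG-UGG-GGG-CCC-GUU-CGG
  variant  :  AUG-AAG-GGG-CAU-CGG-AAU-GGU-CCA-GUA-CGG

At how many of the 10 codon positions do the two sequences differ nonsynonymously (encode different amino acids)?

1

Codon 1: AUG Met / AUG Met — identical.
Codon 2: AAG Lys / AAG Lys — identical.
Codon 3: GGG Gly / GGG Gly — identical.
Codon 4: CAU His / CAU His — identical.
Codon 5: CGG Arg / CGG Arg — identical.
Codon 6: UGG Trp / AAU Asn — nonsynonymous.
Codon 7: GGG Gly / GGU Gly — synonymous.
Codon 8: CCC Pro / CCA Pro — synonymous.
Codon 9: GUU Val / GUA Val — synonymous.
Codon 10: CGG Arg / CGG Arg — identical.
Nonsynonymous differences: 1.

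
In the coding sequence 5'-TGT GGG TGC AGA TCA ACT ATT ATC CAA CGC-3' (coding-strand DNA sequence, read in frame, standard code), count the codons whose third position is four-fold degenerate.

4

Codon 1 TGT (Cys): third position 2-fold.
Codon 2 GGG (Gly): third position 4-fold.
Codon 3 TGC (Cys): third position 2-fold.
Codon 4 AGA (Arg): third position 2-fold.
Codon 5 TCA (Ser): third position 4-fold.
Codon 6 ACT (Thr): third position 4-fold.
Codon 7 ATT (Ile): third position 3-fold.
Codon 8 ATC (Ile): third position 3-fold.
Codon 9 CAA (Gln): third position 2-fold.
Codon 10 CGC (Arg): third position 4-fold.
Four-fold degenerate third positions: 4.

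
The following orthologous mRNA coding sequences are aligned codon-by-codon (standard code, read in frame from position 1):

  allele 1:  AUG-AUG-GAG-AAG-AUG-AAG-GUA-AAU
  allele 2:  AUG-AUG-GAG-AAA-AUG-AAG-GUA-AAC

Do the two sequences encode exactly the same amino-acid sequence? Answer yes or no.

Codon 1: AUG Met / AUG Met — identical.
Codon 2: AUG Met / AUG Met — identical.
Codon 3: GAG Glu / GAG Glu — identical.
Codon 4: AAG Lys / AAA Lys — synonymous.
Codon 5: AUG Met / AUG Met — identical.
Codon 6: AAG Lys / AAG Lys — identical.
Codon 7: GUA Val / GUA Val — identical.
Codon 8: AAU Asn / AAC Asn — synonymous.
Nonsynonymous differences: 0 → same protein.

yes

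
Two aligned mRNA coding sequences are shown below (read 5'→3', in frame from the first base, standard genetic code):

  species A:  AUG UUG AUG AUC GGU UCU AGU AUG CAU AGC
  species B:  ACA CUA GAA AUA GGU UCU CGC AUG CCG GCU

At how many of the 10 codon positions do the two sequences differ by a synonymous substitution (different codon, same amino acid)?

2

Codon 1: AUG Met / ACA Thr — nonsynonymous.
Codon 2: UUG Leu / CUA Leu — synonymous.
Codon 3: AUG Met / GAA Glu — nonsynonymous.
Codon 4: AUC Ile / AUA Ile — synonymous.
Codon 5: GGU Gly / GGU Gly — identical.
Codon 6: UCU Ser / UCU Ser — identical.
Codon 7: AGU Ser / CGC Arg — nonsynonymous.
Codon 8: AUG Met / AUG Met — identical.
Codon 9: CAU His / CCG Pro — nonsynonymous.
Codon 10: AGC Ser / GCU Ala — nonsynonymous.
Synonymous differences: 2.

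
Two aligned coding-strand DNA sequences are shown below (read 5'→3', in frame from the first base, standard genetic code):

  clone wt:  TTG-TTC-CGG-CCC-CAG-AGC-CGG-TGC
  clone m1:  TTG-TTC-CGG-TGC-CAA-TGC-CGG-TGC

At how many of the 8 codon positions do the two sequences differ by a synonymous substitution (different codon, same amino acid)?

Codon 1: TTG Leu / TTG Leu — identical.
Codon 2: TTC Phe / TTC Phe — identical.
Codon 3: CGG Arg / CGG Arg — identical.
Codon 4: CCC Pro / TGC Cys — nonsynonymous.
Codon 5: CAG Gln / CAA Gln — synonymous.
Codon 6: AGC Ser / TGC Cys — nonsynonymous.
Codon 7: CGG Arg / CGG Arg — identical.
Codon 8: TGC Cys / TGC Cys — identical.
Synonymous differences: 1.

1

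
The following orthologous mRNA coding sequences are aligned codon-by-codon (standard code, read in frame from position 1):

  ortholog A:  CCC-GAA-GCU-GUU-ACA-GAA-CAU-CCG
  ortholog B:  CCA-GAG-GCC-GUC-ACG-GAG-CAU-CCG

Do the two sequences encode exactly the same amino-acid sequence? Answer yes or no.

yes

Codon 1: CCC Pro / CCA Pro — synonymous.
Codon 2: GAA Glu / GAG Glu — synonymous.
Codon 3: GCU Ala / GCC Ala — synonymous.
Codon 4: GUU Val / GUC Val — synonymous.
Codon 5: ACA Thr / ACG Thr — synonymous.
Codon 6: GAA Glu / GAG Glu — synonymous.
Codon 7: CAU His / CAU His — identical.
Codon 8: CCG Pro / CCG Pro — identical.
Nonsynonymous differences: 0 → same protein.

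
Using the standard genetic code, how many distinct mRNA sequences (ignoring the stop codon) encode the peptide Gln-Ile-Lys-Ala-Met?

Gln: 2 codons.
Ile: 3 codons.
Lys: 2 codons.
Ala: 4 codons.
Met: 1 codon.
2 × 3 × 2 × 4 × 1 = 48.

48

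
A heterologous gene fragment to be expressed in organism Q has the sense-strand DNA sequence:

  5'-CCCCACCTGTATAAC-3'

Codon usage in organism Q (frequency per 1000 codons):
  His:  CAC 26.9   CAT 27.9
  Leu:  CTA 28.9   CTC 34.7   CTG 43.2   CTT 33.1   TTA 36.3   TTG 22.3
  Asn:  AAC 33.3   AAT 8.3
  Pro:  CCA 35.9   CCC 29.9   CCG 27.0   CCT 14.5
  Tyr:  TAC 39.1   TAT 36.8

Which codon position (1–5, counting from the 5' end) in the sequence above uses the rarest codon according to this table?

2

Codon 1 CCC (Pro): 29.9 per 1000.
Codon 2 CAC (His): 26.9 per 1000.
Codon 3 CTG (Leu): 43.2 per 1000.
Codon 4 TAT (Tyr): 36.8 per 1000.
Codon 5 AAC (Asn): 33.3 per 1000.
Lowest frequency is 26.9 at codon 2.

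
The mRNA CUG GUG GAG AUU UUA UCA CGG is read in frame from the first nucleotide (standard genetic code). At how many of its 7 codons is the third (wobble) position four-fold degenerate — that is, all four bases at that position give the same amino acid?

4

Codon 1 CUG (Leu): third position 4-fold.
Codon 2 GUG (Val): third position 4-fold.
Codon 3 GAG (Glu): third position 2-fold.
Codon 4 AUU (Ile): third position 3-fold.
Codon 5 UUA (Leu): third position 2-fold.
Codon 6 UCA (Ser): third position 4-fold.
Codon 7 CGG (Arg): third position 4-fold.
Four-fold degenerate third positions: 4.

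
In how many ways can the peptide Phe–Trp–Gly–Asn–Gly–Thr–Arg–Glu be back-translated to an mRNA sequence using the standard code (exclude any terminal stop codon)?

3072

Phe: 2 codons.
Trp: 1 codon.
Gly: 4 codons.
Asn: 2 codons.
Gly: 4 codons.
Thr: 4 codons.
Arg: 6 codons.
Glu: 2 codons.
2 × 1 × 4 × 2 × 4 × 4 × 6 × 2 = 3072.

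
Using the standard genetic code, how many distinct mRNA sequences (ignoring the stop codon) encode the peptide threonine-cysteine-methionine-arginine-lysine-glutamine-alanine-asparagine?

1536

Thr: 4 codons.
Cys: 2 codons.
Met: 1 codon.
Arg: 6 codons.
Lys: 2 codons.
Gln: 2 codons.
Ala: 4 codons.
Asn: 2 codons.
4 × 2 × 1 × 6 × 2 × 2 × 4 × 2 = 1536.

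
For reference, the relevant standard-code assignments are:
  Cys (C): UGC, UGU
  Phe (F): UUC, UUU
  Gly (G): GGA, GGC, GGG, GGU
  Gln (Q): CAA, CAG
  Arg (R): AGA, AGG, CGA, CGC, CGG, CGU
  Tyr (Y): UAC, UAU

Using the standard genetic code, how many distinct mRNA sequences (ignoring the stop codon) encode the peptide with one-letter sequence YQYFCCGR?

Tyr: 2 codons.
Gln: 2 codons.
Tyr: 2 codons.
Phe: 2 codons.
Cys: 2 codons.
Cys: 2 codons.
Gly: 4 codons.
Arg: 6 codons.
2 × 2 × 2 × 2 × 2 × 2 × 4 × 6 = 1536.

1536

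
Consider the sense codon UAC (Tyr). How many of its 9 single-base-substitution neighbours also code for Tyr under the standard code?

Position 1: none → 0 synonymous.
Position 2: none → 0 synonymous.
Position 3: UAU → 1 synonymous.
Total: 0 + 0 + 1 = 1.

1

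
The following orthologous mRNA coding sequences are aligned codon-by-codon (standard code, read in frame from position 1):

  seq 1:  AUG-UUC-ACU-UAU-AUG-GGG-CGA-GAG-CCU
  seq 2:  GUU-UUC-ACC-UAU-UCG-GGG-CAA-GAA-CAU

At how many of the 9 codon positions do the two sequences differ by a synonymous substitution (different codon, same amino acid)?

2

Codon 1: AUG Met / GUU Val — nonsynonymous.
Codon 2: UUC Phe / UUC Phe — identical.
Codon 3: ACU Thr / ACC Thr — synonymous.
Codon 4: UAU Tyr / UAU Tyr — identical.
Codon 5: AUG Met / UCG Ser — nonsynonymous.
Codon 6: GGG Gly / GGG Gly — identical.
Codon 7: CGA Arg / CAA Gln — nonsynonymous.
Codon 8: GAG Glu / GAA Glu — synonymous.
Codon 9: CCU Pro / CAU His — nonsynonymous.
Synonymous differences: 2.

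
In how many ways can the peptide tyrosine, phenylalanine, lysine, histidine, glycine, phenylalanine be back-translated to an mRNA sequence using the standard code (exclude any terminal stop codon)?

Tyr: 2 codons.
Phe: 2 codons.
Lys: 2 codons.
His: 2 codons.
Gly: 4 codons.
Phe: 2 codons.
2 × 2 × 2 × 2 × 4 × 2 = 128.

128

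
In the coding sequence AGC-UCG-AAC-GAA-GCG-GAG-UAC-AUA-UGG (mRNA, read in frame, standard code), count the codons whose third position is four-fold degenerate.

Codon 1 AGC (Ser): third position 2-fold.
Codon 2 UCG (Ser): third position 4-fold.
Codon 3 AAC (Asn): third position 2-fold.
Codon 4 GAA (Glu): third position 2-fold.
Codon 5 GCG (Ala): third position 4-fold.
Codon 6 GAG (Glu): third position 2-fold.
Codon 7 UAC (Tyr): third position 2-fold.
Codon 8 AUA (Ile): third position 3-fold.
Codon 9 UGG (Trp): third position 1-fold.
Four-fold degenerate third positions: 2.

2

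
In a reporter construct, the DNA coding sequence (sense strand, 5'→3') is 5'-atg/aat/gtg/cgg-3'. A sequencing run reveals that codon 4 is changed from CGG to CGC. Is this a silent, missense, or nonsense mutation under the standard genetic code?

Position 12 falls in codon 4: CGG → Arg.
After the substitution the codon is CGC → Arg.
Both encode Arg, so the change is synonymous.

silent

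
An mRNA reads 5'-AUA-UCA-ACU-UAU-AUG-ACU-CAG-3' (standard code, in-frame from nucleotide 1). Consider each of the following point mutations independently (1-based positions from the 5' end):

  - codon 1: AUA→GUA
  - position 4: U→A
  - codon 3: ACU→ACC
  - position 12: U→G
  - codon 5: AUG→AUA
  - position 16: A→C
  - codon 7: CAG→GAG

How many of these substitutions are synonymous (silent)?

1

Codon 1: AUA (Ile) → GUA (Val) — missense.
Codon 2: UCA (Ser) → ACA (Thr) — missense.
Codon 3: ACU (Thr) → ACC (Thr) — synonymous.
Codon 4: UAU (Tyr) → UAG (Stop) — nonsense.
Codon 5: AUG (Met) → AUA (Ile) — missense.
Codon 6: ACU (Thr) → CCU (Pro) — missense.
Codon 7: CAG (Gln) → GAG (Glu) — missense.
Synonymous: 1 of 7.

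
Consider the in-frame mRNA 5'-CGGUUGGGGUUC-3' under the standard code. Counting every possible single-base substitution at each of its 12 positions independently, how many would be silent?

10

Codon 1 (CGG, Arg): 4 synonymous substitutions.
Codon 2 (UUG, Leu): 2 synonymous substitutions.
Codon 3 (GGG, Gly): 3 synonymous substitutions.
Codon 4 (UUC, Phe): 1 synonymous substitution.
Total: 4 + 2 + 3 + 1 = 10.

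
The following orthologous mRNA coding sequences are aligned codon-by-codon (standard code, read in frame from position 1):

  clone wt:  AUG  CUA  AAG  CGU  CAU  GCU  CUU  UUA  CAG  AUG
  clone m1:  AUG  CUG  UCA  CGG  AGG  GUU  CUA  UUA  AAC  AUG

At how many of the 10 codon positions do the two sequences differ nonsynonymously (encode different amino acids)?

Codon 1: AUG Met / AUG Met — identical.
Codon 2: CUA Leu / CUG Leu — synonymous.
Codon 3: AAG Lys / UCA Ser — nonsynonymous.
Codon 4: CGU Arg / CGG Arg — synonymous.
Codon 5: CAU His / AGG Arg — nonsynonymous.
Codon 6: GCU Ala / GUU Val — nonsynonymous.
Codon 7: CUU Leu / CUA Leu — synonymous.
Codon 8: UUA Leu / UUA Leu — identical.
Codon 9: CAG Gln / AAC Asn — nonsynonymous.
Codon 10: AUG Met / AUG Met — identical.
Nonsynonymous differences: 4.

4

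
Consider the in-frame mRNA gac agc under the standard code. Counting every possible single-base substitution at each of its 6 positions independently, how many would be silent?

2

Codon 1 (GAC, Asp): 1 synonymous substitution.
Codon 2 (AGC, Ser): 1 synonymous substitution.
Total: 1 + 1 = 2.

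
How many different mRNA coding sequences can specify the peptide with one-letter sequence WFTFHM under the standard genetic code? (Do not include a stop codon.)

Trp: 1 codon.
Phe: 2 codons.
Thr: 4 codons.
Phe: 2 codons.
His: 2 codons.
Met: 1 codon.
1 × 2 × 4 × 2 × 2 × 1 = 32.

32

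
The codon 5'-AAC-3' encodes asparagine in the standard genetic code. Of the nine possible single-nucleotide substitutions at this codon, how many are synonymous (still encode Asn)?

Position 1: none → 0 synonymous.
Position 2: none → 0 synonymous.
Position 3: AAU → 1 synonymous.
Total: 0 + 0 + 1 = 1.

1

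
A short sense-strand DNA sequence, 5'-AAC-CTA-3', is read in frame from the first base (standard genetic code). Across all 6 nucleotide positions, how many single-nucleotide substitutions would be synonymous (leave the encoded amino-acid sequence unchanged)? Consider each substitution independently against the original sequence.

5

Codon 1 (AAC, Asn): 1 synonymous substitution.
Codon 2 (CTA, Leu): 4 synonymous substitutions.
Total: 1 + 4 = 5.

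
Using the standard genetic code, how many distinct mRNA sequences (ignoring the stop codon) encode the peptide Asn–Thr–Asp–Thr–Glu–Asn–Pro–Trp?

Asn: 2 codons.
Thr: 4 codons.
Asp: 2 codons.
Thr: 4 codons.
Glu: 2 codons.
Asn: 2 codons.
Pro: 4 codons.
Trp: 1 codon.
2 × 4 × 2 × 4 × 2 × 2 × 4 × 1 = 1024.

1024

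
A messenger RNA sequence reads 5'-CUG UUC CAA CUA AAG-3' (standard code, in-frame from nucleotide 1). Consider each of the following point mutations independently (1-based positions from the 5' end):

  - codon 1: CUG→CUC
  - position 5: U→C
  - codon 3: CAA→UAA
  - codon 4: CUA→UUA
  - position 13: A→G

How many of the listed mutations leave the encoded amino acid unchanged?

2

Codon 1: CUG (Leu) → CUC (Leu) — synonymous.
Codon 2: UUC (Phe) → UCC (Ser) — missense.
Codon 3: CAA (Gln) → UAA (Stop) — nonsense.
Codon 4: CUA (Leu) → UUA (Leu) — synonymous.
Codon 5: AAG (Lys) → GAG (Glu) — missense.
Synonymous: 2 of 5.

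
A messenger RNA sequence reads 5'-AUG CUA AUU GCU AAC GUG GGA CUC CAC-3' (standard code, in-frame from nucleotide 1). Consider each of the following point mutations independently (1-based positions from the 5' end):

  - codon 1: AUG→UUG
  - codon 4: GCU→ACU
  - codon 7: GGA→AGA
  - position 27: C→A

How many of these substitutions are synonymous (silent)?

Codon 1: AUG (Met) → UUG (Leu) — missense.
Codon 4: GCU (Ala) → ACU (Thr) — missense.
Codon 7: GGA (Gly) → AGA (Arg) — missense.
Codon 9: CAC (His) → CAA (Gln) — missense.
Synonymous: 0 of 4.

0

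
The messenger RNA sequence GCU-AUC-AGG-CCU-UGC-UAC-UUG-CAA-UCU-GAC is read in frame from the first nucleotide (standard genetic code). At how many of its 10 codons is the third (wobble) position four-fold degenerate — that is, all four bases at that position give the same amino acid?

Codon 1 GCU (Ala): third position 4-fold.
Codon 2 AUC (Ile): third position 3-fold.
Codon 3 AGG (Arg): third position 2-fold.
Codon 4 CCU (Pro): third position 4-fold.
Codon 5 UGC (Cys): third position 2-fold.
Codon 6 UAC (Tyr): third position 2-fold.
Codon 7 UUG (Leu): third position 2-fold.
Codon 8 CAA (Gln): third position 2-fold.
Codon 9 UCU (Ser): third position 4-fold.
Codon 10 GAC (Asp): third position 2-fold.
Four-fold degenerate third positions: 3.

3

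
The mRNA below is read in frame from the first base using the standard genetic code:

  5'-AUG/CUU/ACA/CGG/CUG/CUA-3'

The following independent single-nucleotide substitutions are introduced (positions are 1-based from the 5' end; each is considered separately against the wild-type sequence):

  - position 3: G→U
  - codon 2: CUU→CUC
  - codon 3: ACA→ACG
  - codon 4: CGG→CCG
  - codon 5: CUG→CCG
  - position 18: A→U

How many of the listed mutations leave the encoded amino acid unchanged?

3

Codon 1: AUG (Met) → AUU (Ile) — missense.
Codon 2: CUU (Leu) → CUC (Leu) — synonymous.
Codon 3: ACA (Thr) → ACG (Thr) — synonymous.
Codon 4: CGG (Arg) → CCG (Pro) — missense.
Codon 5: CUG (Leu) → CCG (Pro) — missense.
Codon 6: CUA (Leu) → CUU (Leu) — synonymous.
Synonymous: 3 of 6.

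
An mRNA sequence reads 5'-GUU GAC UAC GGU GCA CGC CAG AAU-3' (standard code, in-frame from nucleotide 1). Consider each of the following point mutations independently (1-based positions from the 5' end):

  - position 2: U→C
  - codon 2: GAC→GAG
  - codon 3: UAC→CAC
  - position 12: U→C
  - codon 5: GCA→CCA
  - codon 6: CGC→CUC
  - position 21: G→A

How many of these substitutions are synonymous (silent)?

2

Codon 1: GUU (Val) → GCU (Ala) — missense.
Codon 2: GAC (Asp) → GAG (Glu) — missense.
Codon 3: UAC (Tyr) → CAC (His) — missense.
Codon 4: GGU (Gly) → GGC (Gly) — synonymous.
Codon 5: GCA (Ala) → CCA (Pro) — missense.
Codon 6: CGC (Arg) → CUC (Leu) — missense.
Codon 7: CAG (Gln) → CAA (Gln) — synonymous.
Synonymous: 2 of 7.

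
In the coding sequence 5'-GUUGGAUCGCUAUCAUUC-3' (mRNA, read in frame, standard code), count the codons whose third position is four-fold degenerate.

Codon 1 GUU (Val): third position 4-fold.
Codon 2 GGA (Gly): third position 4-fold.
Codon 3 UCG (Ser): third position 4-fold.
Codon 4 CUA (Leu): third position 4-fold.
Codon 5 UCA (Ser): third position 4-fold.
Codon 6 UUC (Phe): third position 2-fold.
Four-fold degenerate third positions: 5.

5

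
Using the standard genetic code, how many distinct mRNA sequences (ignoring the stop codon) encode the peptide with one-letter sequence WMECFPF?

Trp: 1 codon.
Met: 1 codon.
Glu: 2 codons.
Cys: 2 codons.
Phe: 2 codons.
Pro: 4 codons.
Phe: 2 codons.
1 × 1 × 2 × 2 × 2 × 4 × 2 = 64.

64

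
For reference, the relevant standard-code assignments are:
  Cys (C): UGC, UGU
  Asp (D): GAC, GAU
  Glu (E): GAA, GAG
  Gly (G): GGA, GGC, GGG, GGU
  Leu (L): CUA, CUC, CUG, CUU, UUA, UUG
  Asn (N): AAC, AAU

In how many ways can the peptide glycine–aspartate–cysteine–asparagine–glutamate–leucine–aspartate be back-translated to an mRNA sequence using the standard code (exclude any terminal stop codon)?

Gly: 4 codons.
Asp: 2 codons.
Cys: 2 codons.
Asn: 2 codons.
Glu: 2 codons.
Leu: 6 codons.
Asp: 2 codons.
4 × 2 × 2 × 2 × 2 × 6 × 2 = 768.

768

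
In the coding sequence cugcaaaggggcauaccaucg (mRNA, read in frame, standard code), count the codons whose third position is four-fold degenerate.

Codon 1 CUG (Leu): third position 4-fold.
Codon 2 CAA (Gln): third position 2-fold.
Codon 3 AGG (Arg): third position 2-fold.
Codon 4 GGC (Gly): third position 4-fold.
Codon 5 AUA (Ile): third position 3-fold.
Codon 6 CCA (Pro): third position 4-fold.
Codon 7 UCG (Ser): third position 4-fold.
Four-fold degenerate third positions: 4.

4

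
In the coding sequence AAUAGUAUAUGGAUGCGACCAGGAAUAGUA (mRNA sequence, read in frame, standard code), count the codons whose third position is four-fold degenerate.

4

Codon 1 AAU (Asn): third position 2-fold.
Codon 2 AGU (Ser): third position 2-fold.
Codon 3 AUA (Ile): third position 3-fold.
Codon 4 UGG (Trp): third position 1-fold.
Codon 5 AUG (Met): third position 1-fold.
Codon 6 CGA (Arg): third position 4-fold.
Codon 7 CCA (Pro): third position 4-fold.
Codon 8 GGA (Gly): third position 4-fold.
Codon 9 AUA (Ile): third position 3-fold.
Codon 10 GUA (Val): third position 4-fold.
Four-fold degenerate third positions: 4.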